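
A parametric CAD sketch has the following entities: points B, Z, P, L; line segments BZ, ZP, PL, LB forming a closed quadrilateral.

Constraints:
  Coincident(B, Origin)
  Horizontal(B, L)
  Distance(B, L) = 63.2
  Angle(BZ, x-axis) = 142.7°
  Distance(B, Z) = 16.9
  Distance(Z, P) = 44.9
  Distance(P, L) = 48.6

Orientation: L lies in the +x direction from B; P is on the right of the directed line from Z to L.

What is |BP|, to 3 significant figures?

28.2

Checks: |ZP| = 44.90 ✓; |PL| = 48.60 ✓.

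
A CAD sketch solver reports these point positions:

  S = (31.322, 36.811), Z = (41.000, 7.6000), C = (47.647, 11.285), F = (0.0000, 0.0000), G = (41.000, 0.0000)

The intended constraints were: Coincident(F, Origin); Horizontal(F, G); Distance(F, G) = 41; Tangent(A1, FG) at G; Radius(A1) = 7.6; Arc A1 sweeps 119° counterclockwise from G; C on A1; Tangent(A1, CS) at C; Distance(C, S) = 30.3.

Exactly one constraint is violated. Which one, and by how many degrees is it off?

Tangent(A1, CS) at C — off by 3.60°.

F = (0.00, 0.00) ✓; F.y = 0.00, G.y = 0.00 ✓; |FG| = 41.00 ✓; ∠(ZG, GF) = 90.00° ✓; |ZG| = 7.600 ✓; bearing(Z→C) − bearing(Z→G) = 119.0° ✓; |ZC| = 7.600 ✓; ∠(ZC, CS) = 86.40° ✗; |CS| = 30.30 ✓.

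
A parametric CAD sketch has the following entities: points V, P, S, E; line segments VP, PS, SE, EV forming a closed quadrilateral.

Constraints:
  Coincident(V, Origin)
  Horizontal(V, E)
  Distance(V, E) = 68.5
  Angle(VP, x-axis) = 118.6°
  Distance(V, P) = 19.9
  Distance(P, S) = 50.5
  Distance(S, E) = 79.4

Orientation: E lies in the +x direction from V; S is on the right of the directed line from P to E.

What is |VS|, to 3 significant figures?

32.9

V is at the origin; V and E share the same y with |VE| = 68.5 and E in +x, so E = (68.5, 0). VP runs at 118.6° with |VP| = 19.9, so P = (-9.53, 17.5). S is determined by |PS| = 50.5 and |SE| = 79.4 together: it lies at the intersection of circle(P, 50.5) and circle(E, 79.4). With |PE| = 80.0, the foot of the radical line on PE is 16.5 from P and the perpendicular offset is √(50.5² − 16.5²) = 47.7. Taking the right-of-PE solution: S = (-3.85, -32.7).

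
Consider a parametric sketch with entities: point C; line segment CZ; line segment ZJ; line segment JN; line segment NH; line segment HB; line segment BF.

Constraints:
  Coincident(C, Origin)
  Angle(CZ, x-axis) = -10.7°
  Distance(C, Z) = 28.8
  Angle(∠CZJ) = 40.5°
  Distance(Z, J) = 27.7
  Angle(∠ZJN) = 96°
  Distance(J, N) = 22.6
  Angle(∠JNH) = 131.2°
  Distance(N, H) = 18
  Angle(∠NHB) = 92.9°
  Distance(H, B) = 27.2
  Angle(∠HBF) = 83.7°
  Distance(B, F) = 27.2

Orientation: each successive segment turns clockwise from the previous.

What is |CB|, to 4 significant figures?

24.94

C is at the origin; CZ runs at -10.7° with length 28.8, so Z = (28.30, -5.347). ∠CZJ = 40.5° gives ZJ at -150.2° from the x-axis; with |ZJ| = 27.7, J = (4.262, -19.11). ∠ZJN = 96.0° gives JN at 125.8° from the x-axis; with |JN| = 22.6, N = (-8.958, -0.7833). ∠JNH = 131.2° gives NH at 77.00° from the x-axis; with |NH| = 18.0, H = (-4.909, 16.76). ∠NHB = 92.9° gives HB at -10.10° from the x-axis; with |HB| = 27.2, B = (21.87, 11.99). Then |CB| = |B − C| = 24.94.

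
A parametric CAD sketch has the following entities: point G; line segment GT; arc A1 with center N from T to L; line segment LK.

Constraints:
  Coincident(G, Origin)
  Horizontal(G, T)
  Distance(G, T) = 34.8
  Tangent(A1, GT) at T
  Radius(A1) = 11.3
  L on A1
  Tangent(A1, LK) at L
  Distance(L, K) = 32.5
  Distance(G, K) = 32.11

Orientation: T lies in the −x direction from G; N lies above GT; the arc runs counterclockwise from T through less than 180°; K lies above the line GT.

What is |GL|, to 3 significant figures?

26.0

G is at the origin; G and T share the same y with |GT| = 34.8 and T on the −x side, so T = (-34.8, 0.00). Since A1 is tangent to GT there, NT ⟂ GT, so N = T + (0, 11.3) = (-34.8, 11.3). Since NL ⟂ LK (tangency), |NK| = √(11.3² + 32.5²) = 34.4 regardless of where L sits on A1. So K lies on both circle(G, 32.11) and circle(N, 34.4); the above-GT intersection is K = (-6.85, 31.4). L is the foot of the tangent from K: L = (-25.6, 4.80).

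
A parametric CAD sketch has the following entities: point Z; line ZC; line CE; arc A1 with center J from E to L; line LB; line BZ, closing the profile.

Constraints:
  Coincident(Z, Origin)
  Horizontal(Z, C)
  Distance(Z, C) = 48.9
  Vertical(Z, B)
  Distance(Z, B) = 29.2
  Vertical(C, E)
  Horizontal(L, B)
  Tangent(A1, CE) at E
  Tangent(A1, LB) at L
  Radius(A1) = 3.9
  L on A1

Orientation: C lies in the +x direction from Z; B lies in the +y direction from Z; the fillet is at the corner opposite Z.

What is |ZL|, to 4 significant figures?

53.64

The virtual corner opposite Z is at (48.90, 29.20). Tangency of A1 to CE means the radius JE is perpendicular to CE and tangency of A1 to LB means the radius JL is perpendicular to LB, with radius 3.9, so the center J sits 3.9 in from both sides at J = (45.00, 25.30). That places the tangent points at E = (48.90, 25.30) on CE and L = (45.00, 29.20) on LB. Then |ZL| = |L − Z| = 53.64.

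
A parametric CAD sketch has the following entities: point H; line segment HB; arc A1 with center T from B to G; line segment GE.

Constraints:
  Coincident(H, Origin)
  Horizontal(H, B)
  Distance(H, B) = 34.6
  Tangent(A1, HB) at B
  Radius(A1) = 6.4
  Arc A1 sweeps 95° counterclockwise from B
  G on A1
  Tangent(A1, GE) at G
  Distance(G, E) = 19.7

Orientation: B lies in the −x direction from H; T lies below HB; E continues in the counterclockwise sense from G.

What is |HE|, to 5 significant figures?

47.412

On A1, B sits at bearing 90° from T; a 95° counterclockwise sweep puts G at bearing 185°, so G = T + 6.4·(cos 185°, sin 185°) = (-40.976, -6.9578). Tangency of A1 to GE means the radius TG is perpendicular to GE, so GE runs along (−sin 185°, cos 185°); with |GE| = 19.7, E = (-39.259, -26.583). Then |HE| = |E − H| = 47.412.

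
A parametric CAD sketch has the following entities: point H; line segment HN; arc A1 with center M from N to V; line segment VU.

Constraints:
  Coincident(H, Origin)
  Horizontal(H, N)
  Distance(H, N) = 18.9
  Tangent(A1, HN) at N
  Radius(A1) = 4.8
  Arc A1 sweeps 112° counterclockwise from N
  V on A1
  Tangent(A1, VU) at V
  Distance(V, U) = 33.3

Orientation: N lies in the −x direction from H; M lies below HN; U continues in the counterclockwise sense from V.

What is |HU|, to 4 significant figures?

39.02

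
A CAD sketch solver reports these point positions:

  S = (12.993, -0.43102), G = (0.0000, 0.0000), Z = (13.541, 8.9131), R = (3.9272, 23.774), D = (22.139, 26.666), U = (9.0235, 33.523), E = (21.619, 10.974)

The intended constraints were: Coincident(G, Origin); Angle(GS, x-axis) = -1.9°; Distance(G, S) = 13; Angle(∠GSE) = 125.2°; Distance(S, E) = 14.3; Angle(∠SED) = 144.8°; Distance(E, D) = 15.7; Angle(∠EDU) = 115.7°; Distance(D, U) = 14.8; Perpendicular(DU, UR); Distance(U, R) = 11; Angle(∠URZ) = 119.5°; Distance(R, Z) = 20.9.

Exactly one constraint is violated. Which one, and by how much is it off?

Distance(R, Z) = 20.9 — off by 3.20.

G = (0.00, 0.00) ✓; GS at -1.900° ✓; |GS| = 13.00 ✓; ∠GSE = 125.2° ✓; |SE| = 14.30 ✓; ∠SED = 144.8° ✓; |ED| = 15.70 ✓; ∠EDU = 115.7° ✓; |DU| = 14.80 ✓; ∠(DU, UR) = 90.00° ✓; |UR| = 11.00 ✓; ∠URZ = 119.5° ✓; |RZ| = 17.70 ✗.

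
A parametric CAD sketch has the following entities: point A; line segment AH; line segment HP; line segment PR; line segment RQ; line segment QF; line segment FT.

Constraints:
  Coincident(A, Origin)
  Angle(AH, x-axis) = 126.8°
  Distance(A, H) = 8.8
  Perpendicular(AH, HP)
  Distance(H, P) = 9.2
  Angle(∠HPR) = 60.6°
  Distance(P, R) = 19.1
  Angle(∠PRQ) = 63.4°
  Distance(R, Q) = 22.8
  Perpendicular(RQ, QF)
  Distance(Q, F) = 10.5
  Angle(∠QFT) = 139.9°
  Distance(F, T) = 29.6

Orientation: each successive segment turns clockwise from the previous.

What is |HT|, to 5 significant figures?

25.700

RQ is perpendicular to QF, so QF runs at 70.800°; with |QF| = 10.5, F = (-13.523, 11.031). ∠QFT = 139.9° gives FT at 30.700° from the x-axis; with |FT| = 29.6, T = (11.928, 26.143). Then |HT| = |T − H| = 25.700.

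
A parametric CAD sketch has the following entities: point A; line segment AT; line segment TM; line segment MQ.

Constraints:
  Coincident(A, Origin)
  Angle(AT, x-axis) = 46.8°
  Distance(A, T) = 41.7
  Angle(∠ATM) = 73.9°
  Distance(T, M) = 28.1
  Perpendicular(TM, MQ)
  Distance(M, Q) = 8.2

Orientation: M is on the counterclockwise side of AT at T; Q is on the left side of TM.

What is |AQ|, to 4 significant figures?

35.90

∠ATM = 73.9°, so TM runs at 46.8° + (180° − 73.9°) = 152.9° from the x-axis; with |TM| = 28.1, M = T + 28.1·(cos 152.9°, sin 152.9°) = (3.531, 43.20). TM ⟂ MQ; with |MQ| = 8.2 on the left of TM, Q = M + 8.2·(-0.4555, -0.8902) = (-0.2048, 35.90). Then |AQ| = |Q − A| = 35.90.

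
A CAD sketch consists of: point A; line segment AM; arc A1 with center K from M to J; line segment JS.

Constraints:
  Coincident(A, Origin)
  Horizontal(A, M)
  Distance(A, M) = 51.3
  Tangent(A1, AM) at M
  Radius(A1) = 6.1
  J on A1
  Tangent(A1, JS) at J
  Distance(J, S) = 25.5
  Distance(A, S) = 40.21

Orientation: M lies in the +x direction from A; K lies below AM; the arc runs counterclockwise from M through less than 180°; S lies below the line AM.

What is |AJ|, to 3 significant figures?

46.3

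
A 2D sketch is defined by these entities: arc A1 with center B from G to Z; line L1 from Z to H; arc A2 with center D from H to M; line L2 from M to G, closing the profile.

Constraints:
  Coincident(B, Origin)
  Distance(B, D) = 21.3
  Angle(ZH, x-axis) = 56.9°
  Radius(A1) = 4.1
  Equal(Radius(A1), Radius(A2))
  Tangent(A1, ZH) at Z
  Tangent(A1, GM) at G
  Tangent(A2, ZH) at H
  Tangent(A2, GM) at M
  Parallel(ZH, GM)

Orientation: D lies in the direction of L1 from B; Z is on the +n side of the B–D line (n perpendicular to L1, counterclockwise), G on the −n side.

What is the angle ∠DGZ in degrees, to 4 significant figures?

79.10°

The slot axis is L1's direction at 56.9°, so u = (cos 56.9°, sin 56.9°) = (0.5461, 0.8377) and n = (−sin 56.9°, cos 56.9°) = (-0.8377, 0.5461). B is at the origin and D lies 21.3 along u from B, so D = 21.3·u = (11.63, 17.84). Tangency of A1 to both parallel lines with radius 4.1 puts Z and G at B ± 4.1·n: Z = (-3.435, 2.239), G = (3.435, -2.239). Then cos ∠DGZ = GD·GZ / (|GD||GZ|), giving 79.10°.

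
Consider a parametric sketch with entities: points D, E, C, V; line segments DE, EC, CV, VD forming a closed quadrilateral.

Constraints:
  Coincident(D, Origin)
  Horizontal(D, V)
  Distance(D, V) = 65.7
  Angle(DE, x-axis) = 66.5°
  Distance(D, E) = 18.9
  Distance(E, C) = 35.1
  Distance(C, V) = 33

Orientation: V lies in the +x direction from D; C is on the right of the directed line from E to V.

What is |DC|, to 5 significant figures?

33.960

Checks: D = (0.00, 0.00) ✓; |EC| = 35.10 ✓; |CV| = 33.00 ✓.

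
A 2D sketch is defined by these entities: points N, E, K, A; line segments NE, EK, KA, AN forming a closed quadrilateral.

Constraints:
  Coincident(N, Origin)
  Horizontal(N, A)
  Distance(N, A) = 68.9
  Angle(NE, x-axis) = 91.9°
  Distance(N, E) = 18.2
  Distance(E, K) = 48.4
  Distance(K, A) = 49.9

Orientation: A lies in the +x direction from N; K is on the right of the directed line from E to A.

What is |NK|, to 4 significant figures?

33.79

Checks: |EK| = 48.40 ✓; |KA| = 49.90 ✓.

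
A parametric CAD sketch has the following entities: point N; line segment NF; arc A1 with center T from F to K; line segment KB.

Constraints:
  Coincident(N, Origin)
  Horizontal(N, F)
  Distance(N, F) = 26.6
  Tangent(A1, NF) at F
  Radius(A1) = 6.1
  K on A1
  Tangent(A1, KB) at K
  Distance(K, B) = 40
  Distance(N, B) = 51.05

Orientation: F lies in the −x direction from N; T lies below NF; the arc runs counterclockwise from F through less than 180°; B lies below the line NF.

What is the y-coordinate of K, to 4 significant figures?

-7.757

Checks: |TK| = 6.100 ✓; ∠(TK, KB) = 90.00° ✓; |KB| = 40.00 ✓; |NB| = 51.05 ✓.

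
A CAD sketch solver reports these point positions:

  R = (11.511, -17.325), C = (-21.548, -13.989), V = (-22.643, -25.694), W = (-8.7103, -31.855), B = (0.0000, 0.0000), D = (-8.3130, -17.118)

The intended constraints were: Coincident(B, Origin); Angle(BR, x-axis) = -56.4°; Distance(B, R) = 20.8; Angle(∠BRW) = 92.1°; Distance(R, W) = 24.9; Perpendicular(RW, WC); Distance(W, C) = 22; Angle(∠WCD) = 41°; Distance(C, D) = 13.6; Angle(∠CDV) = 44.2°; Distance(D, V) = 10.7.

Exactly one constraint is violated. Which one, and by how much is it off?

Distance(D, V) = 10.7 — off by 6.00.

B = (0.00, 0.00) ✓; BR at -56.40° ✓; |BR| = 20.80 ✓; ∠BRW = 92.10° ✓; |RW| = 24.90 ✓; ∠(RW, WC) = 90.00° ✓; |WC| = 22.00 ✓; ∠WCD = 41.00° ✓; |CD| = 13.60 ✓; ∠CDV = 44.20° ✓; |DV| = 16.70 ✗.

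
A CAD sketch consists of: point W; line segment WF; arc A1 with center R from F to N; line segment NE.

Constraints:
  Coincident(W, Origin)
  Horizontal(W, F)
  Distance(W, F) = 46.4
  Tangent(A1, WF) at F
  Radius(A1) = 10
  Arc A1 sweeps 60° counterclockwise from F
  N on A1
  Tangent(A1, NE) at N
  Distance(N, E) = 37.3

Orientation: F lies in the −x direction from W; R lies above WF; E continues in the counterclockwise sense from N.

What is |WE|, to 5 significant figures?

41.904

On A1, F sits at bearing -90° from R; a 60° counterclockwise sweep puts N at bearing -30°, so N = R + 10.0·(cos -30°, sin -30°) = (-37.740, 5.0000). Tangency of A1 to NE means the radius RN is perpendicular to NE, so NE runs along (−sin -30°, cos -30°); with |NE| = 37.3, E = (-19.090, 37.303). Then |WE| = |E − W| = 41.904.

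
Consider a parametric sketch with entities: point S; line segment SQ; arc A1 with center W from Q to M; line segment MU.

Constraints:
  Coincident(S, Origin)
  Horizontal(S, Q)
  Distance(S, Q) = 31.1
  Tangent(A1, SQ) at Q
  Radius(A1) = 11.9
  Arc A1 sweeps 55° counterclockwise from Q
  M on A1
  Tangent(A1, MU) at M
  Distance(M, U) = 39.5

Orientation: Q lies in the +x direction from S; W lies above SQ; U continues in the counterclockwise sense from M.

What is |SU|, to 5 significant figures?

73.715

S is at the origin; SQ is horizontal with |SQ| = 31.1 and Q on the +x side, so Q = (31.100, 0.0000). Tangency of A1 to SQ means the radius WQ is perpendicular to SQ, so W = Q + (0, 11.9) = (31.100, 11.900). On A1, Q sits at bearing -90° from W; a 55° counterclockwise sweep puts M at bearing -35°, so M = W + 11.9·(cos -35°, sin -35°) = (40.848, 5.0744). A1 meets MU tangentially, so WM is at right angles to MU, so MU runs along (−sin -35°, cos -35°); with |MU| = 39.5, U = (63.504, 37.431). Then |SU| = |U − S| = 73.715.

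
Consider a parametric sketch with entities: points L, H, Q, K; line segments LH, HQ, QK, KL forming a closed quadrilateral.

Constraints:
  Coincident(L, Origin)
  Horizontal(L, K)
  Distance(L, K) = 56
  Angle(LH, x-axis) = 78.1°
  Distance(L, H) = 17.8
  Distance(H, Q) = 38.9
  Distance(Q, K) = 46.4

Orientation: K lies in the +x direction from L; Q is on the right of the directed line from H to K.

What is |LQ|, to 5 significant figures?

24.537

L is at the origin; L and K share the same y with |LK| = 56.0 and K in +x, so K = (56.0, 0). LH runs at 78.1° with |LH| = 17.8, so H = (3.6704, 17.417). Q is determined by |HQ| = 38.9 and |QK| = 46.4 together: it lies at the intersection of circle(H, 38.9) and circle(K, 46.4). With |HK| = 55.152, the foot of the radical line on HK is 21.776 from H and the perpendicular offset is √(38.9² − 21.776²) = 32.234. Taking the right-of-HK solution: Q = (14.153, -20.044).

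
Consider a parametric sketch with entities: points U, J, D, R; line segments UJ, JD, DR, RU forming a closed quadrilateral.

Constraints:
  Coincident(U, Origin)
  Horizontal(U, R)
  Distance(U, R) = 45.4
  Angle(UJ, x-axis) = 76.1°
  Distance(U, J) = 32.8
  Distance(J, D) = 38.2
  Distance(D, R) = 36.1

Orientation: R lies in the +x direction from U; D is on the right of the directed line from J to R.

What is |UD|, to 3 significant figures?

11.7

Checks: |UR| = 45.40 ✓; |UJ| = 32.80 ✓; |JD| = 38.20 ✓; |DR| = 36.10 ✓.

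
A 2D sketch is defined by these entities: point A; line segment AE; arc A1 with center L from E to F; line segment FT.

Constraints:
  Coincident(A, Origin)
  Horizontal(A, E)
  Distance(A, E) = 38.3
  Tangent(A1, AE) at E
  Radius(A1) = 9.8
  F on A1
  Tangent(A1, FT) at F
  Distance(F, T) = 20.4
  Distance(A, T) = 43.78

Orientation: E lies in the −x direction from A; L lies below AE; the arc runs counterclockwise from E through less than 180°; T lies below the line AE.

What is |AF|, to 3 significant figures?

48.2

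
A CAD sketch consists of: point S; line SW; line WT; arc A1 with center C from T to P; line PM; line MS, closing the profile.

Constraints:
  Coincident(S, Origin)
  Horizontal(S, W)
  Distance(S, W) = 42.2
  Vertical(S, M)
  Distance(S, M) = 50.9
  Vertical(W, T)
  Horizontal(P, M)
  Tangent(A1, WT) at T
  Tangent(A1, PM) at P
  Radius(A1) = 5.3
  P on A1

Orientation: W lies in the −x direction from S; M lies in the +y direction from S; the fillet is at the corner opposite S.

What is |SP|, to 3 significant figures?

62.9

S is at the origin; SW is horizontal with |SW| = 42.2 and W on the −x side, so W = (-42.2, 0.00). SM is vertical with |SM| = 50.9 and M on the +y side, so M = (0.00, 50.9). The virtual corner opposite S is at (-42.2, 50.9). Since A1 is tangent to WT there, CT ⟂ WT and since A1 is tangent to PM there, CP ⟂ PM, with radius 5.3, so the center C sits 5.3 in from both sides at C = (-36.9, 45.6). That places the tangent points at T = (-42.2, 45.6) on WT and P = (-36.9, 50.9) on PM. Then |SP| = |P − S| = 62.9.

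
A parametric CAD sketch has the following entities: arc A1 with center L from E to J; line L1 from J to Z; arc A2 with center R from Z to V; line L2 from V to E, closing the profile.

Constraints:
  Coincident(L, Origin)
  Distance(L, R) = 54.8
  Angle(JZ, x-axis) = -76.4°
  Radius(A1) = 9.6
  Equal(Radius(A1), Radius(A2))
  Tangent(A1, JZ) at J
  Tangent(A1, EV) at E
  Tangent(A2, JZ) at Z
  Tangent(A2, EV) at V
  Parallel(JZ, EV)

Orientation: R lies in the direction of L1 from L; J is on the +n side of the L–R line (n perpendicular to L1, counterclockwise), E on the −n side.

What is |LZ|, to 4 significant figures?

55.63

Tangency of A1 to both parallel lines with radius 9.6 puts J and E at L ± 9.6·n: J = (9.331, 2.257), E = (-9.331, -2.257). Equal radii place Z and V the same way about R: Z = R + 9.6·n = (22.22, -51.01), V = R − 9.6·n = (3.555, -55.52). Then |LZ| = |Z − L| = 55.63.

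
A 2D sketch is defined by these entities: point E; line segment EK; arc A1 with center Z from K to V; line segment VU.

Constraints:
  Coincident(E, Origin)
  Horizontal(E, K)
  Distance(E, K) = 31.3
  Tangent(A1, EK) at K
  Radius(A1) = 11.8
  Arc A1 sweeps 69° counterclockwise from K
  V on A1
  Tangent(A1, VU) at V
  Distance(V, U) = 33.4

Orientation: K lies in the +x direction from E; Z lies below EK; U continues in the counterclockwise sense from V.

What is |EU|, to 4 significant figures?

39.63

E is at the origin; EK is horizontal with |EK| = 31.3 and K on the +x side, so K = (31.30, 0.000). Tangency of A1 to EK means the radius ZK is perpendicular to EK, so Z = K + (0, -11.8) = (31.30, -11.80). On A1, K sits at bearing 90° from Z; a 69° counterclockwise sweep puts V at bearing 159°, so V = Z + 11.8·(cos 159°, sin 159°) = (20.28, -7.571). Tangency of A1 to VU means the radius ZV is perpendicular to VU, so VU runs along (−sin 159°, cos 159°); with |VU| = 33.4, U = (8.314, -38.75). Then |EU| = |U − E| = 39.63.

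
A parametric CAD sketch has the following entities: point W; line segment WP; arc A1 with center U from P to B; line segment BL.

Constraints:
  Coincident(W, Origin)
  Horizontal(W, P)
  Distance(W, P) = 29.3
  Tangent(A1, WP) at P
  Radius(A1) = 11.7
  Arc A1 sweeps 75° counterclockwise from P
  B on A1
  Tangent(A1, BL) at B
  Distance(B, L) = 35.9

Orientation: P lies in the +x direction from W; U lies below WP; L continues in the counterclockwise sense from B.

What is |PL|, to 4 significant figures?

47.99

W is at the origin; W and P share the same y with |WP| = 29.3 and P on the +x side, so P = (29.30, 0.000). A1 meets WP tangentially, so UP is at right angles to WP, so U = P + (0, -11.7) = (29.30, -11.70). On A1, P sits at bearing 90° from U; a 75° counterclockwise sweep puts B at bearing 165°, so B = U + 11.7·(cos 165°, sin 165°) = (18.00, -8.672). The tangent condition forces UB to be normal to BL, so BL runs along (−sin 165°, cos 165°); with |BL| = 35.9, L = (8.707, -43.35). Then |PL| = |L − P| = 47.99.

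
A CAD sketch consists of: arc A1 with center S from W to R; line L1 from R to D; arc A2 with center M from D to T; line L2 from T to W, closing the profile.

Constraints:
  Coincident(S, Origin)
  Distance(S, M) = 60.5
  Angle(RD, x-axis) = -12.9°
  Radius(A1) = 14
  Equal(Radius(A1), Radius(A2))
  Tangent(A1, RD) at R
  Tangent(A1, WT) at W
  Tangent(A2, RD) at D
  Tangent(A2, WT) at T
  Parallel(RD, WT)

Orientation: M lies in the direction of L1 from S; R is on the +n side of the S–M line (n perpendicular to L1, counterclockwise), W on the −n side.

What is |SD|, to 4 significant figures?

62.10

Tangency of A1 to both parallel lines with radius 14.0 puts R and W at S ± 14.0·n: R = (3.126, 13.65), W = (-3.126, -13.65). Equal radii place D and T the same way about M: D = M + 14.0·n = (62.10, 0.1400), T = M − 14.0·n = (55.85, -27.15). Then |SD| = |D − S| = 62.10.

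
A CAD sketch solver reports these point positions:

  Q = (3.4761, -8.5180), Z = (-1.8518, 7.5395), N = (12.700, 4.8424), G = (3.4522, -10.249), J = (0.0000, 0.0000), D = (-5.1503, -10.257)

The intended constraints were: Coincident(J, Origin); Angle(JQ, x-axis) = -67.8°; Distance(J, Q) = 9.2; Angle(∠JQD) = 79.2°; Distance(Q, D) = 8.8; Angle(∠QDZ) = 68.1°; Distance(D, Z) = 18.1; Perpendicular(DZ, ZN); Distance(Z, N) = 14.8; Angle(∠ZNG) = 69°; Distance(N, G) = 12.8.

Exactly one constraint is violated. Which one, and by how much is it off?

Distance(N, G) = 12.8 — off by 4.90.

J = (0.00, 0.00) ✓; JQ at -67.80° ✓; |JQ| = 9.200 ✓; ∠JQD = 79.20° ✓; |QD| = 8.800 ✓; ∠QDZ = 68.10° ✓; |DZ| = 18.10 ✓; ∠(DZ, ZN) = 90.00° ✓; |ZN| = 14.80 ✓; ∠ZNG = 69.00° ✓; |NG| = 17.70 ✗.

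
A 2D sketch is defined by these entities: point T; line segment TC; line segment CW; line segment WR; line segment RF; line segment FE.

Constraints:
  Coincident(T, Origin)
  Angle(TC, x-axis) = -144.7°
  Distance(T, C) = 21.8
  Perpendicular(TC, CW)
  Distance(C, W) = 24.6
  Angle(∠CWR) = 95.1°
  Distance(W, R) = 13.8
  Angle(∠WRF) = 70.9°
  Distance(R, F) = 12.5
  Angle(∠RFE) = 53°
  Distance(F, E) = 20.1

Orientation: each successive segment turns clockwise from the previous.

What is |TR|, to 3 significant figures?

27.1

T is at the origin; TC runs at -144.7° with length 21.8, so C = (-17.8, -12.6). TC is perpendicular to CW, so CW runs at 125°; with |CW| = 24.6, W = (-32.0, 7.48). ∠CWR = 95.1° gives WR at 40.4° from the x-axis; with |WR| = 13.8, R = (-21.5, 16.4). Then |TR| = |R − T| = 27.1.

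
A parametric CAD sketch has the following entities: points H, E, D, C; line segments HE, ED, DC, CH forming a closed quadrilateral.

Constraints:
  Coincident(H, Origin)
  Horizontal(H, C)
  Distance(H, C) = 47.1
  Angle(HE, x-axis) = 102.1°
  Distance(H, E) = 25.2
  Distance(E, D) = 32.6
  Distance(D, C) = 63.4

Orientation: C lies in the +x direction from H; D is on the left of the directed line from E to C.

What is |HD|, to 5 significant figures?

53.794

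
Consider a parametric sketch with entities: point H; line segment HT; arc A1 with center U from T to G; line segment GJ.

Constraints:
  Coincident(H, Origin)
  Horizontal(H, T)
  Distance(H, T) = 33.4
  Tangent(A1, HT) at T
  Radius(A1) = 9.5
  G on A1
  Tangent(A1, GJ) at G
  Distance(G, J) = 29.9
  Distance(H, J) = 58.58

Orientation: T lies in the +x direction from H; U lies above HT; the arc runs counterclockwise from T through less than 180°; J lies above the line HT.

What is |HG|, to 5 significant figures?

43.893

H is at the origin; HT is horizontal with |HT| = 33.4 and T on the +x side, so T = (33.400, 0.0000). The tangent condition forces UT to be normal to HT, so U = T + (0, 9.5) = (33.400, 9.5000). Since UG ⟂ GJ (tangency), |UJ| = √(9.5² + 29.9²) = 31.373 regardless of where G sits on A1. So J lies on both circle(H, 58.58) and circle(U, 31.373); the above-HT intersection is J = (43.542, 39.188). G is the foot of the tangent from J: G = (42.898, 9.2954).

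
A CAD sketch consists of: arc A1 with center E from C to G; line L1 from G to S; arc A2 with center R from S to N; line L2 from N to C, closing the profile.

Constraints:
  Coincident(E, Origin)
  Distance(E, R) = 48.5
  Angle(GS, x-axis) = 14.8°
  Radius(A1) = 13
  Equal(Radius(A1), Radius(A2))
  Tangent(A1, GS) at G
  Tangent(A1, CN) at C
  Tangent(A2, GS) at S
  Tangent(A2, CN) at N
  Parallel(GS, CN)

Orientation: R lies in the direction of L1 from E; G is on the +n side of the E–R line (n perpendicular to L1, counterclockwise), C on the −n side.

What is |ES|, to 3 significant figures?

50.2

The slot axis is L1's direction at 14.8°, so u = (cos 14.8°, sin 14.8°) = (0.967, 0.255) and n = (−sin 14.8°, cos 14.8°) = (-0.255, 0.967). E is at the origin and R lies 48.5 along u from E, so R = 48.5·u = (46.9, 12.4). Tangency of A1 to both parallel lines with radius 13.0 puts G and C at E ± 13.0·n: G = (-3.32, 12.6), C = (3.32, -12.6). Equal radii place S and N the same way about R: S = R + 13.0·n = (43.6, 25.0), N = R − 13.0·n = (50.2, -0.180). Then |ES| = |S − E| = 50.2.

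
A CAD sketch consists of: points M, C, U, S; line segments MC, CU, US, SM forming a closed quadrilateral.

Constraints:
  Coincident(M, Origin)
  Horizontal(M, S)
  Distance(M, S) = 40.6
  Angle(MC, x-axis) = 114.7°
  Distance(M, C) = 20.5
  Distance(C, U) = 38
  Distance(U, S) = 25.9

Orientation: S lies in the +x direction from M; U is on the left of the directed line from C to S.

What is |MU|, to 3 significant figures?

37.3

M is at the origin; MS is horizontal with |MS| = 40.6 and S in +x, so S = (40.6, 0). MC runs at 114.7° with |MC| = 20.5, so C = (-8.57, 18.6). U is determined by |CU| = 38.0 and |US| = 25.9 together: it lies at the intersection of circle(C, 38.0) and circle(S, 25.9). With |CS| = 52.6, the foot of the radical line on CS is 33.6 from C and the perpendicular offset is √(38.0² − 33.6²) = 17.7. Taking the left-of-CS solution: U = (29.2, 23.2).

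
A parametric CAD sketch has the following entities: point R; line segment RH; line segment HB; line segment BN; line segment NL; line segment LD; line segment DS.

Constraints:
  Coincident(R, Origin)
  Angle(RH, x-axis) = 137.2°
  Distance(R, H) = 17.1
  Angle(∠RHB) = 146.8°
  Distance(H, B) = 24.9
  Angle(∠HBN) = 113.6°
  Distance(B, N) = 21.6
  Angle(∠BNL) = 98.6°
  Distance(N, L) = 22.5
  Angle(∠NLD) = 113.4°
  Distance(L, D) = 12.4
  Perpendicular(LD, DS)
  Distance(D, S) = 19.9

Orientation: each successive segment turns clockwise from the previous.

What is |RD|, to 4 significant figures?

24.15

R is at the origin; RH runs at 137.2° with length 17.1, so H = (-12.55, 11.62). ∠RHB = 146.8° gives HB at 104.0° from the x-axis; with |HB| = 24.9, B = (-18.57, 35.78). ∠HBN = 113.6° gives BN at 37.60° from the x-axis; with |BN| = 21.6, N = (-1.457, 48.96). ∠BNL = 98.6° gives NL at -43.80° from the x-axis; with |NL| = 22.5, L = (14.78, 33.38). ∠NLD = 113.4° gives LD at -110.4° from the x-axis; with |LD| = 12.4, D = (10.46, 21.76). Then |RD| = |D − R| = 24.15.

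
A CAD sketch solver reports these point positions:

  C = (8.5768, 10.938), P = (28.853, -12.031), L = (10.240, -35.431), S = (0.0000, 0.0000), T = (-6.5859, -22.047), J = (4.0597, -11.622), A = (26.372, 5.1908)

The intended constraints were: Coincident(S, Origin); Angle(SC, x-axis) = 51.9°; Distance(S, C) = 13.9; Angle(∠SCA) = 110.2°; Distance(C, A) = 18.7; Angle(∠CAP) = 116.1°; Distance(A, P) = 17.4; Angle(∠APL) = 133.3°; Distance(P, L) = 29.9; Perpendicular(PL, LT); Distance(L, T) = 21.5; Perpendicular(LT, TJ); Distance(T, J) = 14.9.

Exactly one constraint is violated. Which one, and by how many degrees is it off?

Perpendicular(LT, TJ) — off by 7.10°.

S = (0.00, 0.00) ✓; SC at 51.90° ✓; |SC| = 13.90 ✓; ∠SCA = 110.2° ✓; |CA| = 18.70 ✓; ∠CAP = 116.1° ✓; |AP| = 17.40 ✓; ∠APL = 133.3° ✓; |PL| = 29.90 ✓; ∠(PL, LT) = 90.00° ✓; |LT| = 21.50 ✓; ∠(LT, TJ) = 97.10° ✗; |TJ| = 14.90 ✓.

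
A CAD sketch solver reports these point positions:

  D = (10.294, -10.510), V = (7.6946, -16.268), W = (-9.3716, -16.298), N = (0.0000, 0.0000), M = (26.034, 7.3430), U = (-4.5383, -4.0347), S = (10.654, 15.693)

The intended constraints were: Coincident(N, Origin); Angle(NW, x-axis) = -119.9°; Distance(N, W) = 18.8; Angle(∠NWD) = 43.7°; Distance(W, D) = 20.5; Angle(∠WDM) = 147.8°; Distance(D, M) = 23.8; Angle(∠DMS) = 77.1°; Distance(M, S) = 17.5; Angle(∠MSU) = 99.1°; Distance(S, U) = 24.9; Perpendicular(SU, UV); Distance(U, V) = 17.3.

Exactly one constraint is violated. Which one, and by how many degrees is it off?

Perpendicular(SU, UV) — off by 7.40°.

N = (0.00, 0.00) ✓; NW at -119.9° ✓; |NW| = 18.80 ✓; ∠NWD = 43.70° ✓; |WD| = 20.50 ✓; ∠WDM = 147.8° ✓; |DM| = 23.80 ✓; ∠DMS = 77.10° ✓; |MS| = 17.50 ✓; ∠MSU = 99.10° ✓; |SU| = 24.90 ✓; ∠(SU, UV) = 82.60° ✗; |UV| = 17.30 ✓.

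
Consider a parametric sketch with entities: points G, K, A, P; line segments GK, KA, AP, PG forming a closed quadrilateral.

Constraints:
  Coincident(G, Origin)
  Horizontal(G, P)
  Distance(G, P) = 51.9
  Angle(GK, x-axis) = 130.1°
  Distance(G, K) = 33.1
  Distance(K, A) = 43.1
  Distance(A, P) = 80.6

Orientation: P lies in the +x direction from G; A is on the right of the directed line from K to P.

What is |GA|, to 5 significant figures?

31.964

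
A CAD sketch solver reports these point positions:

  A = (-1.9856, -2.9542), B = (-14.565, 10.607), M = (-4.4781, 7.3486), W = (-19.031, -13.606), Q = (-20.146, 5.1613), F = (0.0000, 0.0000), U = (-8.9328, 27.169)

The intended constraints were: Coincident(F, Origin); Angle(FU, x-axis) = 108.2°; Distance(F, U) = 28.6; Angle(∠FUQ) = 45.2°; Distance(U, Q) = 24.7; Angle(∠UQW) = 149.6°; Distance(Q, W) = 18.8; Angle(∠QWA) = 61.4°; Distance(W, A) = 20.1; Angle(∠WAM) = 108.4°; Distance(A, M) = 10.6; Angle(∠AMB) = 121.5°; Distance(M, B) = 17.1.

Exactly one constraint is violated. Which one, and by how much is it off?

Distance(M, B) = 17.1 — off by 6.50.

F = (0.00, 0.00) ✓; FU at 108.2° ✓; |FU| = 28.60 ✓; ∠FUQ = 45.20° ✓; |UQ| = 24.70 ✓; ∠UQW = 149.6° ✓; |QW| = 18.80 ✓; ∠QWA = 61.40° ✓; |WA| = 20.10 ✓; ∠WAM = 108.4° ✓; |AM| = 10.60 ✓; ∠AMB = 121.5° ✓; |MB| = 10.60 ✗.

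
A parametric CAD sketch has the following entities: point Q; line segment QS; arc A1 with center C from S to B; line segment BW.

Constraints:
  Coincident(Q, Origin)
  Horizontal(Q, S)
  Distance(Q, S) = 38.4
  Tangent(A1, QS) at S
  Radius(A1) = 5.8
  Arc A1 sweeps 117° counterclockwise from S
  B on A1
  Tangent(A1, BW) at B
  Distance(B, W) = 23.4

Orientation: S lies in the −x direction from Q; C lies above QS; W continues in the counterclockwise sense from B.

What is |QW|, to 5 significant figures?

52.733

Q is at the origin; QS is horizontal with |QS| = 38.4 and S on the −x side, so S = (-38.400, 0.0000). A1 meets QS tangentially, so CS is at right angles to QS, so C = S + (0, 5.8) = (-38.400, 5.8000). On A1, S sits at bearing -90° from C; a 117° counterclockwise sweep puts B at bearing 27°, so B = C + 5.8·(cos 27°, sin 27°) = (-33.232, 8.4331). The tangent condition forces CB to be normal to BW, so BW runs along (−sin 27°, cos 27°); with |BW| = 23.4, W = (-43.856, 29.283). Then |QW| = |W − Q| = 52.733.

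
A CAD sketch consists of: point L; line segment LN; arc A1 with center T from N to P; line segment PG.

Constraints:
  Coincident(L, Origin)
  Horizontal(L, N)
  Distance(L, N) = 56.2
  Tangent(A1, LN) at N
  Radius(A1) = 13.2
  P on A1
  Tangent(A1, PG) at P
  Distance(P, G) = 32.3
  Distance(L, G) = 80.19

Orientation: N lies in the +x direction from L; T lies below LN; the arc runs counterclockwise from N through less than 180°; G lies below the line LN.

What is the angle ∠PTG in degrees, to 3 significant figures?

67.8°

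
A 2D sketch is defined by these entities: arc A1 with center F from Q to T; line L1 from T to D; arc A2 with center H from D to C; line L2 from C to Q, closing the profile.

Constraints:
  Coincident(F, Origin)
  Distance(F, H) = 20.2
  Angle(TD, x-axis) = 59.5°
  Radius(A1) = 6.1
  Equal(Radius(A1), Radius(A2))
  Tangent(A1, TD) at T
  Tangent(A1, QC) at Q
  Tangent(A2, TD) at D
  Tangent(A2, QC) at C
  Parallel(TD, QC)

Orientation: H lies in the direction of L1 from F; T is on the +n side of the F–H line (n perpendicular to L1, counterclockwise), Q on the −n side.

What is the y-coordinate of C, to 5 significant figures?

14.309

The slot axis is L1's direction at 59.5°, so u = (cos 59.5°, sin 59.5°) = (0.50754, 0.86163) and n = (−sin 59.5°, cos 59.5°) = (-0.86163, 0.50754). F is at the origin and H lies 20.2 along u from F, so H = 20.2·u = (10.252, 17.405). Tangency of A1 to both parallel lines with radius 6.1 puts T and Q at F ± 6.1·n: T = (-5.2559, 3.0960), Q = (5.2559, -3.0960). Equal radii place D and C the same way about H: D = H + 6.1·n = (4.9963, 20.501), C = H − 6.1·n = (15.508, 14.309). So C.y = 14.309.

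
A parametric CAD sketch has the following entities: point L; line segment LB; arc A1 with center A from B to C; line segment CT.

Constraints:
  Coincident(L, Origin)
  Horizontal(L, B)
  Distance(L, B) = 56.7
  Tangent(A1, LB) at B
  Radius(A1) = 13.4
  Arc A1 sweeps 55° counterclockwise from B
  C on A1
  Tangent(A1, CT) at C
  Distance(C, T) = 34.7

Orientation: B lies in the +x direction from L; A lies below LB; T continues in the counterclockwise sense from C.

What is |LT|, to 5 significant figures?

42.803

L is at the origin; LB is horizontal with |LB| = 56.7 and B on the +x side, so B = (56.700, 0.0000). A1 meets LB tangentially, so AB is at right angles to LB, so A = B + (0, -13.4) = (56.700, -13.400). On A1, B sits at bearing 90° from A; a 55° counterclockwise sweep puts C at bearing 145°, so C = A + 13.4·(cos 145°, sin 145°) = (45.723, -5.7141). The tangent condition forces AC to be normal to CT, so CT runs along (−sin 145°, cos 145°); with |CT| = 34.7, T = (25.820, -34.139). Then |LT| = |T − L| = 42.803.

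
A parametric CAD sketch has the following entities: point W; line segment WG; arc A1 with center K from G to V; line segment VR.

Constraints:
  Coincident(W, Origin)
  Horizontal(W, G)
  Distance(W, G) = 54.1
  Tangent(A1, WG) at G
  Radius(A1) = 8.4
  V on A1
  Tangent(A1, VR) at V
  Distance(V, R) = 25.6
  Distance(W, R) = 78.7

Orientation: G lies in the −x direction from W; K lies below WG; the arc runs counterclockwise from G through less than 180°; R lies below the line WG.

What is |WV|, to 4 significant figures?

61.53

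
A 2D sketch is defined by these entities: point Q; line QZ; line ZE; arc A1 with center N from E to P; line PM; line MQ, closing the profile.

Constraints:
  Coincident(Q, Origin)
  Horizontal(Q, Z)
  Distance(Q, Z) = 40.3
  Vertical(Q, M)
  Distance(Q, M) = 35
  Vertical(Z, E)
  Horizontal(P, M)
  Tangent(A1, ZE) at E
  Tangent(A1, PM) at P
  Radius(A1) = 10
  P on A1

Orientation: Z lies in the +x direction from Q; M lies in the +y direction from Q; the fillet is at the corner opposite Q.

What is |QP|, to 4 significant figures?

46.29

Q is at the origin; Q and Z share the same y with |QZ| = 40.3 and Z on the +x side, so Z = (40.30, 0.000). QM is vertical with |QM| = 35.0 and M on the +y side, so M = (0.000, 35.00). The virtual corner opposite Q is at (40.30, 35.00). The tangent condition forces NE to be normal to ZE and tangency of A1 to PM means the radius NP is perpendicular to PM, with radius 10.0, so the center N sits 10.0 in from both sides at N = (30.30, 25.00). That places the tangent points at E = (40.30, 25.00) on ZE and P = (30.30, 35.00) on PM. Then |QP| = |P − Q| = 46.29.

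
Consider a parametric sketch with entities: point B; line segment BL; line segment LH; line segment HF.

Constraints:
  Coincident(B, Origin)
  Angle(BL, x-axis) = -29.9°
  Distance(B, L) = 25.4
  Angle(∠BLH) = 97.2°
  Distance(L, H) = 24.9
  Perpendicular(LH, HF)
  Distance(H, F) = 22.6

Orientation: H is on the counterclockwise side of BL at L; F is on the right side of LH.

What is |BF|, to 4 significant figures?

55.44

B is at the origin; BL runs at -29.9° with length 25.4, so L = 25.4·(cos -29.9°, sin -29.9°) = (22.02, -12.66). ∠BLH = 97.2°, so LH runs at -29.9° + (180° − 97.2°) = 52.90° from the x-axis; with |LH| = 24.9, H = L + 24.9·(cos 52.90°, sin 52.90°) = (37.04, 7.198). LH ⟂ HF; with |HF| = 22.6 on the right of LH, F = H + 22.6·(0.7976, -0.6032) = (55.06, -6.434). Then |BF| = |F − B| = 55.44.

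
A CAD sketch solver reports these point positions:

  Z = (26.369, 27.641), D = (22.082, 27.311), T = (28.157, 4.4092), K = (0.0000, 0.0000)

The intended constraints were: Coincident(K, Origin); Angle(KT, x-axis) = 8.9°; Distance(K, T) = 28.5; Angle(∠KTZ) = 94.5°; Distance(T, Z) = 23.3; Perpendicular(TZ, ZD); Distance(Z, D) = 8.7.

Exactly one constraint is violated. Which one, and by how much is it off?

Distance(Z, D) = 8.7 — off by 4.40.

K = (0.00, 0.00) ✓; KT at 8.900° ✓; |KT| = 28.50 ✓; ∠KTZ = 94.50° ✓; |TZ| = 23.30 ✓; ∠(TZ, ZD) = 90.00° ✓; |ZD| = 4.300 ✗.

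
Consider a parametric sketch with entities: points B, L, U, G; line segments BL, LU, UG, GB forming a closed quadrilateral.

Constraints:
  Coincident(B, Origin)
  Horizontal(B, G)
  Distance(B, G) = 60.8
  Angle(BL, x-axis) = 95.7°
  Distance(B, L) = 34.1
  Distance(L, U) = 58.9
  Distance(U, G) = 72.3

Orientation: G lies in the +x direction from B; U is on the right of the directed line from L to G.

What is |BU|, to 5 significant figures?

25.845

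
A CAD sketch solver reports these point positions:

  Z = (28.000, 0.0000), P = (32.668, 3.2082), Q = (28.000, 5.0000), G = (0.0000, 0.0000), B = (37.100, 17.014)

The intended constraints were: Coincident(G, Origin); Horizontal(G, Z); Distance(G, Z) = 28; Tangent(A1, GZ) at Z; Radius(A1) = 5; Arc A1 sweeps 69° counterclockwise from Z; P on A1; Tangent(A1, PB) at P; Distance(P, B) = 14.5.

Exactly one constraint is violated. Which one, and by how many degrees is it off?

Tangent(A1, PB) at P — off by 3.20°.

G = (0.00, 0.00) ✓; G.y = 0.00, Z.y = 0.00 ✓; |GZ| = 28.00 ✓; ∠(QZ, ZG) = 90.00° ✓; |QZ| = 5.000 ✓; bearing(Q→P) − bearing(Q→Z) = 69.00° ✓; |QP| = 5.000 ✓; ∠(QP, PB) = 86.80° ✗; |PB| = 14.50 ✓.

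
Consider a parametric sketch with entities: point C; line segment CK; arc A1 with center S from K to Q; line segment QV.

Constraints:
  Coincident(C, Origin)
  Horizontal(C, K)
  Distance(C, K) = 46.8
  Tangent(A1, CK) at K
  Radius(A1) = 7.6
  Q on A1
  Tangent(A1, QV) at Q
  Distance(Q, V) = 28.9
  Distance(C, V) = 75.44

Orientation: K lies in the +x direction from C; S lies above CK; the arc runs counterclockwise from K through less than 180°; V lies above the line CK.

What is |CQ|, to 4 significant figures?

52.67

Checks: |SQ| = 7.600 ✓; ∠(SQ, QV) = 90.00° ✓; |QV| = 28.90 ✓; |CV| = 75.44 ✓.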